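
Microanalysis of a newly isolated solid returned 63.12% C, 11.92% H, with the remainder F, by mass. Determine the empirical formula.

C4H9F

Assume 100 g: 63.12 g C, 11.92 g H, 24.96 g F.
n(C) = 63.12/12.01 = 5.256, n(H) = 11.92/1.008 = 11.83, n(F) = 24.96/19.00 = 1.314
Smallest is F at 1.314 mol; normalising gives C 4.001, H 9.002, F 1.000
Ratio ≈ 4:9:1, so the empirical formula is C4H9F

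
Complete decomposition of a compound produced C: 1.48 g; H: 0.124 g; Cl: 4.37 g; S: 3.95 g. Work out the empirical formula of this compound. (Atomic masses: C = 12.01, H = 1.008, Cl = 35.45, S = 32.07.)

CHClS

C: 1.48 g ÷ 12.01 g/mol = 0.1232 mol
H: 0.124 g ÷ 1.008 g/mol = 0.123 mol
Cl: 4.37 g ÷ 35.45 g/mol = 0.1233 mol
S: 3.95 g ÷ 32.07 g/mol = 0.1232 mol
Divide by the smallest (0.123 mol H): C 1.002, H 1.000, Cl 1.002, S 1.001
Ratio ≈ 1:1:1:1, so the empirical formula is CHClS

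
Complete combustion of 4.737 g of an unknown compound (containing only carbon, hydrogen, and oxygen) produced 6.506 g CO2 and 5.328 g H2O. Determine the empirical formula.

CH4O

mol C = 6.506 / 44.01 = 0.1478; mass C = 0.1478 × 12.01 = 1.775 g
mol H = 2 × (5.328 / 18.02) = 0.5913; mass H = 0.5913 × 1.008 = 0.5961 g
mass O = 4.737 − (2.372) = 2.365 g → mol O = 0.1478
Ratios (÷ 0.1478): C 1.000, H 4.000, O 1.000
≈ 1:4:1 → CH4O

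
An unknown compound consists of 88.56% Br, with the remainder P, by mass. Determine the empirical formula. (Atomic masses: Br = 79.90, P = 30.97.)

Assume 100 g: 88.56 g Br, 11.44 g P.
Moles — Br: 88.56 / 79.90 = 1.108 mol; P: 11.44 / 30.97 = 0.3694 mol
Divide by the smallest (0.3694 mol P): Br 3.001, P 1.000
≈ 3:1 → Br3P

Br3P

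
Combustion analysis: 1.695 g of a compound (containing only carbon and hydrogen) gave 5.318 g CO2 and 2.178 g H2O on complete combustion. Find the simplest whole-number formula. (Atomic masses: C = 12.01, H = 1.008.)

mol C = 5.318 / 44.01 = 0.1208; mass C = 0.1208 × 12.01 = 1.451 g
mol H = 2 × (2.178 / 18.02) = 0.2417; mass H = 0.2417 × 1.008 = 0.2437 g
Smallest is C at 0.1208 mol; normalising gives C 1.000, H 2.000
Ratio ≈ 1:2, so the empirical formula is CH2

CH2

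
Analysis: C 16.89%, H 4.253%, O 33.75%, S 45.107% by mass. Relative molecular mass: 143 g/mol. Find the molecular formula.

C2H6O3S2

Assume 100 g: 16.89 g C, 4.253 g H, 33.75 g O, 45.107 g S.
Moles — C: 16.89 / 12.01 = 1.406 mol; H: 4.253 / 1.008 = 4.219 mol; O: 33.75 / 16.00 = 2.109 mol; S: 45.107 / 32.07 = 1.407 mol
Divide by the smallest (1.406 mol C): C 1.000, H 3.000, O 1.500, S 1.000
Scaling by 2: C 2.00, H 6.00, O 3.00, S 2.00 → C2H6O3S2
Empirical-formula mass = 142.21 g/mol
n = 143 / 142.21 = 1.01 ≈ 1
Molecular formula = empirical formula = C2H6O3S2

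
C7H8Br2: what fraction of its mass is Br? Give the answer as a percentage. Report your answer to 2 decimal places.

Molar mass = 7(12.01) + 8(1.008) + 2(79.90) = 251.934 g/mol
Mass of Br per mole = 2 × 79.90 = 159.800 g
% Br = 159.800 / 251.934 × 100 = 63.43%

63.43%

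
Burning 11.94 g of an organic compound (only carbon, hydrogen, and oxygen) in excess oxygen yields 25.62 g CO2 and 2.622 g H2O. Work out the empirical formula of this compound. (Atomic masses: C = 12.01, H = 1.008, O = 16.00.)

mol C = 25.62 / 44.01 = 0.5821; mass C = 0.5821 × 12.01 = 6.992 g
mol H = 2 × (2.622 / 18.02) = 0.2910; mass H = 0.2910 × 1.008 = 0.2933 g
mass O = 11.94 − (7.285) = 4.655 g → mol O = 0.2909
Ratios (÷ 0.2909): C 2.001, H 1.000, O 1.000
≈ 2:1:1 → C2HO

C2HO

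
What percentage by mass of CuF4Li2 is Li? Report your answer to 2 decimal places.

9.05%

Molar mass = 1(63.55) + 4(19.00) + 2(6.94) = 153.430 g/mol
Mass of Li per mole = 2 × 6.94 = 13.880 g
% Li = 13.880 / 153.430 × 100 = 9.05%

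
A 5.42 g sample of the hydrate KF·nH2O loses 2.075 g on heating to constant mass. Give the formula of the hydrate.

KF·2H2O

Mass of anhydrous KF = 5.42 − 2.075 = 3.345 g
mol H2O = 2.075 / 18.02 = 0.1151
Molar mass of KF = 58.10 g/mol → mol KF = 3.345 / 58.10 = 0.05757
n = 0.1151 / 0.05757 = 2.00 ≈ 2 → KF·2H2O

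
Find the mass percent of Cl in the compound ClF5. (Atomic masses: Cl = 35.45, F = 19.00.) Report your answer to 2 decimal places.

27.18%

Molar mass = 1(35.45) + 5(19.00) = 130.450 g/mol
Mass of Cl per mole = 1 × 35.45 = 35.450 g
% Cl = 35.450 / 130.450 × 100 = 27.18%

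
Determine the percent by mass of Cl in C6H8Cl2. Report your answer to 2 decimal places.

46.95%

Molar mass = 6(12.01) + 8(1.008) + 2(35.45) = 151.024 g/mol
Mass of Cl per mole = 2 × 35.45 = 70.900 g
% Cl = 70.900 / 151.024 × 100 = 46.95%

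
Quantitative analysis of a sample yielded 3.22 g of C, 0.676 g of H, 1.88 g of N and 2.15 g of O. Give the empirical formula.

C: 3.22 g ÷ 12.01 g/mol = 0.2681 mol
H: 0.676 g ÷ 1.008 g/mol = 0.6706 mol
N: 1.88 g ÷ 14.01 g/mol = 0.1342 mol
O: 2.15 g ÷ 16.00 g/mol = 0.1344 mol
Divide by the smallest (0.1342 mol N): C 1.998, H 4.998, N 1.000, O 1.001
≈ 2:5:1:1 → C2H5NO

C2H5NO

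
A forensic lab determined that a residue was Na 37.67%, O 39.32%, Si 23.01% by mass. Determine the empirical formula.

Assume 100 g: 37.67 g Na, 39.32 g O, 23.01 g Si.
Na: 37.67 g ÷ 22.99 g/mol = 1.639 mol
O: 39.32 g ÷ 16.00 g/mol = 2.458 mol
Si: 23.01 g ÷ 28.09 g/mol = 0.8192 mol
Ratios (÷ 0.8192): Na 2.000, O 3.000, Si 1.000
≈ 2:3:1 → Na2O3Si

Na2O3Si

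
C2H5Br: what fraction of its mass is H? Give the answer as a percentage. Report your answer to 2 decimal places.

4.63%

Molar mass = 2(12.01) + 5(1.008) + 1(79.90) = 108.960 g/mol
Mass of H per mole = 5 × 1.008 = 5.040 g
% H = 5.040 / 108.960 × 100 = 4.63%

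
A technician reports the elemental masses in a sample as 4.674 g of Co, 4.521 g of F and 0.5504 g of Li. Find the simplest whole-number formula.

Co: 4.674 g ÷ 58.93 g/mol = 0.07931 mol
F: 4.521 g ÷ 19.00 g/mol = 0.2379 mol
Li: 0.5504 g ÷ 6.94 g/mol = 0.07931 mol
Smallest is Li at 0.07931 mol; normalising gives Co 1.000, F 3.000, Li 1.000
Ratio ≈ 1:3:1, so the empirical formula is CoF3Li

CoF3Li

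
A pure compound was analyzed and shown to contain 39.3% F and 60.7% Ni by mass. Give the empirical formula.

Assume 100 g: 39.3 g F, 60.7 g Ni.
Moles — F: 39.3 / 19.00 = 2.068 mol; Ni: 60.7 / 58.69 = 1.034 mol
Divide by the smallest (1.034 mol Ni): F 2.000, Ni 1.000
→ F2Ni

F2Ni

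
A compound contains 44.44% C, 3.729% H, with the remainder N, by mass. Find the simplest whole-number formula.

CHN

Assume 100 g: 44.44 g C, 3.729 g H, 51.831 g N.
C: 44.44 g ÷ 12.01 g/mol = 3.7 mol
H: 3.729 g ÷ 1.008 g/mol = 3.699 mol
N: 51.831 g ÷ 14.01 g/mol = 3.7 mol
Ratios (÷ 3.699): C 1.000, H 1.000, N 1.000
→ CHN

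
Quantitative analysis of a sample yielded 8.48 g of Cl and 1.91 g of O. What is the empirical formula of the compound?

Cl2O

Moles — Cl: 8.48 / 35.45 = 0.2392 mol; O: 1.91 / 16.00 = 0.1194 mol
Divide by the smallest (0.1194 mol O): Cl 2.004, O 1.000
Ratio ≈ 2:1, so the empirical formula is Cl2O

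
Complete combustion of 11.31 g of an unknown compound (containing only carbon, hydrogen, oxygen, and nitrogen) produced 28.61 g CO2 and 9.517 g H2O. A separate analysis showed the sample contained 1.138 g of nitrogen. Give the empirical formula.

mol C = 28.61 / 44.01 = 0.6501; mass C = 0.6501 × 12.01 = 7.807 g
mol H = 2 × (9.517 / 18.02) = 1.056; mass H = 1.056 × 1.008 = 1.065 g
mol N = 1.138 / 14.01 = 0.08123
mass O = 11.31 − (10.01) = 1.300 g → mol O = 0.08124
Divide by the smallest (0.08123 mol N): C 8.003, H 13.004, N 1.000, O 1.000
≈ 8:13:1:1 → C8H13NO

C8H13NO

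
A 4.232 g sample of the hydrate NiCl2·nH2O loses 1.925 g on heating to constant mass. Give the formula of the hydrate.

NiCl2·6H2O

Mass of anhydrous NiCl2 = 4.232 − 1.925 = 2.307 g
mol H2O = 1.925 / 18.02 = 0.1068
Molar mass of NiCl2 = 129.59 g/mol → mol NiCl2 = 2.307 / 129.59 = 0.0178
n = 0.1068 / 0.0178 = 6.00 ≈ 6 → NiCl2·6H2O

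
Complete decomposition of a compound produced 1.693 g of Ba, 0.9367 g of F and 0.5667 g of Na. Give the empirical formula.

BaF4Na2

Moles — Ba: 1.693 / 137.33 = 0.01233 mol; F: 0.9367 / 19.00 = 0.0493 mol; Na: 0.5667 / 22.99 = 0.02465 mol
Smallest is Ba at 0.01233 mol; normalising gives Ba 1.000, F 3.999, Na 2.000
Ratio ≈ 1:4:2, so the empirical formula is BaF4Na2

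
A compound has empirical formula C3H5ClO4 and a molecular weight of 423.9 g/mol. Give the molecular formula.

Empirical-formula mass = 140.52 g/mol
n = 423.9 / 140.52 = 3.02 ≈ 3
Molecular formula = (C3H5ClO4)3 = C9H15Cl3O12

C9H15Cl3O12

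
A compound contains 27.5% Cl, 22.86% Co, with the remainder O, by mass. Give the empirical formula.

Assume 100 g: 27.5 g Cl, 22.86 g Co, 49.64 g O.
Cl: 27.5 g ÷ 35.45 g/mol = 0.7757 mol
Co: 22.86 g ÷ 58.93 g/mol = 0.3879 mol
O: 49.64 g ÷ 16.00 g/mol = 3.103 mol
Divide by the smallest (0.3879 mol Co): Cl 2.000, Co 1.000, O 7.998
→ Cl2CoO8

Cl2CoO8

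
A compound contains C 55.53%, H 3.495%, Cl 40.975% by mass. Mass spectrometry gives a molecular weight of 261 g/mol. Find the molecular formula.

C12H9Cl3

Assume 100 g: 55.53 g C, 3.495 g H, 40.975 g Cl.
C: 55.53 g ÷ 12.01 g/mol = 4.624 mol
H: 3.495 g ÷ 1.008 g/mol = 3.467 mol
Cl: 40.975 g ÷ 35.45 g/mol = 1.156 mol
Divide by the smallest (1.156 mol Cl): C 4.000, H 3.000, Cl 1.000
Ratio ≈ 4:3:1, so the empirical formula is C4H3Cl
Empirical-formula mass = 86.51 g/mol
n = 261 / 86.51 = 3.02 ≈ 3
Molecular formula = (C4H3Cl)×3 = C12H9Cl3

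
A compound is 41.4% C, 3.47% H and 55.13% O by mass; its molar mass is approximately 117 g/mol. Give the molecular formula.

C4H4O4

Assume 100 g: 41.4 g C, 3.47 g H, 55.13 g O.
C: 41.4 g ÷ 12.01 g/mol = 3.447 mol
H: 3.47 g ÷ 1.008 g/mol = 3.442 mol
O: 55.13 g ÷ 16.00 g/mol = 3.446 mol
Smallest is H at 3.442 mol; normalising gives C 1.001, H 1.000, O 1.001
Ratio ≈ 1:1:1, so the empirical formula is CHO
Empirical-formula mass = 29.02 g/mol
n = 117 / 29.02 = 4.03 ≈ 4
Molecular formula = (CHO)×4 = C4H4O4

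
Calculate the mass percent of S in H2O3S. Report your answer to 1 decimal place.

39.1%

Molar mass = 2(1.008) + 3(16.00) + 1(32.07) = 82.086 g/mol
Mass of S per mole = 1 × 32.07 = 32.070 g
% S = 32.070 / 82.086 × 100 = 39.1%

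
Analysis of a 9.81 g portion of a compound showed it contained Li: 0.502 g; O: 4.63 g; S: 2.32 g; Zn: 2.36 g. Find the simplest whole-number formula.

Moles — Li: 0.502 / 6.94 = 0.07233 mol; O: 4.63 / 16.00 = 0.2894 mol; S: 2.32 / 32.07 = 0.07234 mol; Zn: 2.36 / 65.38 = 0.0361 mol
Ratios (÷ 0.0361): Li 2.004, O 8.017, S 2.004, Zn 1.000
≈ 2:8:2:1 → Li2O8S2Zn

Li2O8S2Zn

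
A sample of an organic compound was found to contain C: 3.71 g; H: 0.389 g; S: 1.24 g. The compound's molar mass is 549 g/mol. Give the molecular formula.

C: 3.71 g ÷ 12.01 g/mol = 0.3089 mol
H: 0.389 g ÷ 1.008 g/mol = 0.3859 mol
S: 1.24 g ÷ 32.07 g/mol = 0.03867 mol
Ratios (÷ 0.03867): C 7.989, H 9.981, S 1.000
≈ 8:10:1 → C8H10S
Empirical-formula mass = 138.23 g/mol
n = 549 / 138.23 = 3.97 ≈ 4
Molecular formula = (C8H10S)×4 = C32H40S4

C32H40S4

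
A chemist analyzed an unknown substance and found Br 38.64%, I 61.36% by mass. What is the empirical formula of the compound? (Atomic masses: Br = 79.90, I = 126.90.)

BrI

Assume 100 g: 38.64 g Br, 61.36 g I.
Moles — Br: 38.64 / 79.90 = 0.4836 mol; I: 61.36 / 126.90 = 0.4835 mol
Smallest is I at 0.4835 mol; normalising gives Br 1.000, I 1.000
≈ 1:1 → BrI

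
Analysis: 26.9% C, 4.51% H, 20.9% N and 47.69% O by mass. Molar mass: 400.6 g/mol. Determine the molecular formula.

Assume 100 g: 26.9 g C, 4.51 g H, 20.9 g N, 47.69 g O.
n(C) = 26.9/12.01 = 2.24, n(H) = 4.51/1.008 = 4.474, n(N) = 20.9/14.01 = 1.492, n(O) = 47.69/16.00 = 2.981
Smallest is N at 1.492 mol; normalising gives C 1.501, H 2.999, N 1.000, O 1.998
×2: C 3.00, H 6.00, N 2.00, O 4.00 → C3H6N2O4
Empirical-formula mass = 134.10 g/mol
n = 400.6 / 134.10 = 2.99 ≈ 3
Molecular formula = (C3H6N2O4)×3 = C9H18N6O12

C9H18N6O12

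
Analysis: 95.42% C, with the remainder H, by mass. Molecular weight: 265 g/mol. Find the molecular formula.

Assume 100 g: 95.42 g C, 4.58 g H.
C: 95.42 g ÷ 12.01 g/mol = 7.945 mol
H: 4.58 g ÷ 1.008 g/mol = 4.544 mol
Divide by the smallest (4.544 mol H): C 1.749, H 1.000
Scaling by 4: C 6.99, H 4.00 → C7H4
Empirical-formula mass = 88.10 g/mol
n = 265 / 88.10 = 3.01 ≈ 3
Molecular formula = (C7H4)×3 = C21H12

C21H12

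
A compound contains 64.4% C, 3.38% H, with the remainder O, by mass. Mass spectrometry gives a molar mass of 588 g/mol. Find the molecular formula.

C32H20O12

Assume 100 g: 64.4 g C, 3.38 g H, 32.22 g O.
Moles — C: 64.4 / 12.01 = 5.362 mol; H: 3.38 / 1.008 = 3.353 mol; O: 32.22 / 16.00 = 2.014 mol
Smallest is O at 2.014 mol; normalising gives C 2.663, H 1.665, O 1.000
Multiply by 3: C 7.99, H 5.00, O 3.00 → C8H5O3
Empirical-formula mass = 149.12 g/mol
n = 588 / 149.12 = 3.94 ≈ 4
Molecular formula = (C8H5O3)×4 = C32H20O12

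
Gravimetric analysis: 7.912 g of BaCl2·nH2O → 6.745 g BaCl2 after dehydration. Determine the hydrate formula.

Mass of water lost = 7.912 − 6.745 = 1.167 g → 1.167 / 18.02 = 0.06476 mol H2O
Molar mass of BaCl2 = 208.23 g/mol → mol BaCl2 = 6.745 / 208.23 = 0.03239
n = 0.06476 / 0.03239 = 2.00 ≈ 2 → BaCl2·2H2O

BaCl2·2H2O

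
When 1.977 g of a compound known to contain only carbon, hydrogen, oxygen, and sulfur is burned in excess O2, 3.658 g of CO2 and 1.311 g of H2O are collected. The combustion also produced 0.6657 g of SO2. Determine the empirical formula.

mol C = 3.658 / 44.01 = 0.08312; mass C = 0.08312 × 12.01 = 0.9982 g
mol H = 2 × (1.311 / 18.02) = 0.1455; mass H = 0.1455 × 1.008 = 0.1467 g
mol S = 0.6657 / 64.07 = 0.01039; mass S = 0.3332 g
mass O = 1.977 − (1.478) = 0.4989 g → mol O = 0.03118
Ratios (÷ 0.01039): C 8.000, H 14.004, O 3.001, S 1.000
≈ 8:14:3:1 → C8H14O3S

C8H14O3S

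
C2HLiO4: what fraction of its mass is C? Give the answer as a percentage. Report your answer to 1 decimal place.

Molar mass = 2(12.01) + 1(1.008) + 1(6.94) + 4(16.00) = 95.968 g/mol
Mass of C per mole = 2 × 12.01 = 24.020 g
% C = 24.020 / 95.968 × 100 = 25.0%

25.0%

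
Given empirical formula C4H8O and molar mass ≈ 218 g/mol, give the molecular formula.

C12H24O3

Empirical-formula mass = 72.10 g/mol
n = 218 / 72.10 = 3.02 ≈ 3
Molecular formula = (C4H8O)3 = C12H24O3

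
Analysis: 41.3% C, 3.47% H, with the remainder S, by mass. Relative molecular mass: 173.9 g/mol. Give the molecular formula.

C6H6S3

Assume 100 g: 41.3 g C, 3.47 g H, 55.23 g S.
n(C) = 41.3/12.01 = 3.439, n(H) = 3.47/1.008 = 3.442, n(S) = 55.23/32.07 = 1.722
Smallest is S at 1.722 mol; normalising gives C 1.997, H 1.999, S 1.000
→ C2H2S
Empirical-formula mass = 58.11 g/mol
n = 173.9 / 58.11 = 2.99 ≈ 3
Molecular formula = (C2H2S)×3 = C6H6S3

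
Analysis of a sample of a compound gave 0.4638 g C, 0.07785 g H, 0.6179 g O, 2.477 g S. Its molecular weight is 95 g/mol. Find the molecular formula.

CH2OS2

C: 0.4638 g ÷ 12.01 g/mol = 0.03862 mol
H: 0.07785 g ÷ 1.008 g/mol = 0.07723 mol
O: 0.6179 g ÷ 16.00 g/mol = 0.03862 mol
S: 2.477 g ÷ 32.07 g/mol = 0.07724 mol
Ratios (÷ 0.03862): C 1.000, H 2.000, O 1.000, S 2.000
≈ 1:2:1:2 → CH2OS2
Empirical-formula mass = 94.17 g/mol
n = 95 / 94.17 = 1.01 ≈ 1
Molecular formula = empirical formula = CH2OS2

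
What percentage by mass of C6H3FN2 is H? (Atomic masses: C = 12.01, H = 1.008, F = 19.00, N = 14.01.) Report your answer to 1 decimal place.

Molar mass = 6(12.01) + 3(1.008) + 1(19.00) + 2(14.01) = 122.104 g/mol
Mass of H per mole = 3 × 1.008 = 3.024 g
% H = 3.024 / 122.104 × 100 = 2.5%

2.5%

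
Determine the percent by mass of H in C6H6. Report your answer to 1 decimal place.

Molar mass = 6(12.01) + 6(1.008) = 78.108 g/mol
Mass of H per mole = 6 × 1.008 = 6.048 g
% H = 6.048 / 78.108 × 100 = 7.7%

7.7%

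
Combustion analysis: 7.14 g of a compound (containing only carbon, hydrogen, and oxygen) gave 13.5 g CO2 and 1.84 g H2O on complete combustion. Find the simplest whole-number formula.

mol C = 13.5 / 44.01 = 0.3067; mass C = 0.3067 × 12.01 = 3.684 g
mol H = 2 × (1.84 / 18.02) = 0.2042; mass H = 0.2042 × 1.008 = 0.2059 g
mass O = 7.14 − (3.890) = 3.250 g → mol O = 0.2031
Divide by the smallest (0.2031 mol O): C 1.510, H 1.005, O 1.000
Multiply by 2: C 3.02, H 2.01, O 2.00 → C3H2O2

C3H2O2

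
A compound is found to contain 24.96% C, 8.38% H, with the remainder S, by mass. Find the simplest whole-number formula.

Assume 100 g: 24.96 g C, 8.38 g H, 66.66 g S.
Moles — C: 24.96 / 12.01 = 2.078 mol; H: 8.38 / 1.008 = 8.313 mol; S: 66.66 / 32.07 = 2.079 mol
Ratios (÷ 2.078): C 1.000, H 4.000, S 1.000
→ CH4S

CH4S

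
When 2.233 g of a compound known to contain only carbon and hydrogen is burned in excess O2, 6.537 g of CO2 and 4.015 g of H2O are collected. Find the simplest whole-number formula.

mol C = 6.537 / 44.01 = 0.1485; mass C = 0.1485 × 12.01 = 1.784 g
mol H = 2 × (4.015 / 18.02) = 0.4456; mass H = 0.4456 × 1.008 = 0.4492 g
Smallest is C at 0.1485 mol; normalising gives C 1.000, H 3.000
Ratio ≈ 1:3, so the empirical formula is CH3

CH3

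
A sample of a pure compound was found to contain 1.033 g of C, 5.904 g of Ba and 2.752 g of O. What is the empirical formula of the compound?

C2BaO4

n(C) = 1.033/12.01 = 0.08601, n(Ba) = 5.904/137.33 = 0.04299, n(O) = 2.752/16.00 = 0.172
Divide by the smallest (0.04299 mol Ba): C 2.001, Ba 1.000, O 4.001
≈ 2:1:4 → C2BaO4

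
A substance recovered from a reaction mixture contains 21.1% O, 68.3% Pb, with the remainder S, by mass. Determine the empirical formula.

Assume 100 g: 21.1 g O, 68.3 g Pb, 10.6 g S.
O: 21.1 g ÷ 16.00 g/mol = 1.319 mol
Pb: 68.3 g ÷ 207.2 g/mol = 0.3296 mol
S: 10.6 g ÷ 32.07 g/mol = 0.3305 mol
Smallest is Pb at 0.3296 mol; normalising gives O 4.001, Pb 1.000, S 1.003
→ O4PbS

O4PbS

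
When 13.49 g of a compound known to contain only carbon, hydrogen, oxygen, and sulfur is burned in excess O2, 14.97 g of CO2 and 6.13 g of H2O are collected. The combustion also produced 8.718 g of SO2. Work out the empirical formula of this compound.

mol C = 14.97 / 44.01 = 0.3401; mass C = 0.3401 × 12.01 = 4.085 g
mol H = 2 × (6.13 / 18.02) = 0.6804; mass H = 0.6804 × 1.008 = 0.6858 g
mol S = 8.718 / 64.07 = 0.1361; mass S = 4.364 g
mass O = 13.49 − (9.135) = 4.355 g → mol O = 0.2722
Smallest is S at 0.1361 mol; normalising gives C 2.500, H 5.000, O 2.000, S 1.000
Scaling by 2: C 5.00, H 10.00, O 4.00, S 2.00 → C5H10O4S2

C5H10O4S2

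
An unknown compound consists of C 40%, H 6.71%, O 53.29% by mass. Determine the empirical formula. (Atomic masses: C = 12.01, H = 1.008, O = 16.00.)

CH2O

Assume 100 g: 40 g C, 6.71 g H, 53.29 g O.
n(C) = 40/12.01 = 3.331, n(H) = 6.71/1.008 = 6.657, n(O) = 53.29/16.00 = 3.331
Smallest is C at 3.331 mol; normalising gives C 1.000, H 1.999, O 1.000
≈ 1:2:1 → CH2O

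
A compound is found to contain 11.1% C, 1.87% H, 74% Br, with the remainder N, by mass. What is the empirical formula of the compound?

CH2BrN

Assume 100 g: 11.1 g C, 1.87 g H, 74 g Br, 13.03 g N.
C: 11.1 g ÷ 12.01 g/mol = 0.9242 mol
H: 1.87 g ÷ 1.008 g/mol = 1.855 mol
Br: 74 g ÷ 79.90 g/mol = 0.9262 mol
N: 13.03 g ÷ 14.01 g/mol = 0.93 mol
Ratios (÷ 0.9242): C 1.000, H 2.007, Br 1.002, N 1.006
→ CH2BrN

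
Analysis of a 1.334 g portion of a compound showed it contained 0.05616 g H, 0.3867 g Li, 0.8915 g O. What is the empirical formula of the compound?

H: 0.05616 g ÷ 1.008 g/mol = 0.05571 mol
Li: 0.3867 g ÷ 6.94 g/mol = 0.05572 mol
O: 0.8915 g ÷ 16.00 g/mol = 0.05572 mol
Ratios (÷ 0.05571): H 1.000, Li 1.000, O 1.000
→ HLiO

HLiO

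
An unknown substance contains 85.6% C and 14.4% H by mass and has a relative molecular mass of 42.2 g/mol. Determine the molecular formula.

Assume 100 g: 85.6 g C, 14.4 g H.
n(C) = 85.6/12.01 = 7.127, n(H) = 14.4/1.008 = 14.29
Smallest is C at 7.127 mol; normalising gives C 1.000, H 2.004
Ratio ≈ 1:2, so the empirical formula is CH2
Empirical-formula mass = 14.03 g/mol
n = 42.2 / 14.03 = 3.01 ≈ 3
Molecular formula = (CH2)×3 = C3H6

C3H6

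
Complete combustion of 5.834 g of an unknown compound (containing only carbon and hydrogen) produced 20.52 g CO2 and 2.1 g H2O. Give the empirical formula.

mol C = 20.52 / 44.01 = 0.4663; mass C = 0.4663 × 12.01 = 5.600 g
mol H = 2 × (2.1 / 18.02) = 0.2331; mass H = 0.2331 × 1.008 = 0.2349 g
Ratios (÷ 0.2331): C 2.000, H 1.000
≈ 2:1 → C2H

C2H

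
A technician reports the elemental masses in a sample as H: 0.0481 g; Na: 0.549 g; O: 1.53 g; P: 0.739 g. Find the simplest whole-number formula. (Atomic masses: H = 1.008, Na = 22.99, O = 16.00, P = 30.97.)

H2NaO4P

H: 0.0481 g ÷ 1.008 g/mol = 0.04772 mol
Na: 0.549 g ÷ 22.99 g/mol = 0.02388 mol
O: 1.53 g ÷ 16.00 g/mol = 0.09563 mol
P: 0.739 g ÷ 30.97 g/mol = 0.02386 mol
Ratios (÷ 0.02386): H 2.000, Na 1.001, O 4.007, P 1.000
≈ 2:1:4:1 → H2NaO4P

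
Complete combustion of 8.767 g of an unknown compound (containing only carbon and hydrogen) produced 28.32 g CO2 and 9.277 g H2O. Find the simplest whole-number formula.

mol C = 28.32 / 44.01 = 0.6435; mass C = 0.6435 × 12.01 = 7.728 g
mol H = 2 × (9.277 / 18.02) = 1.030; mass H = 1.030 × 1.008 = 1.038 g
Ratios (÷ 0.6435): C 1.000, H 1.600
Scaling by 5: C 5.00, H 8.00 → C5H8

C5H8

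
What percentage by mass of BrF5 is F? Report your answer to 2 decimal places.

Molar mass = 1(79.90) + 5(19.00) = 174.900 g/mol
Mass of F per mole = 5 × 19.00 = 95.000 g
% F = 95.000 / 174.900 × 100 = 54.32%

54.32%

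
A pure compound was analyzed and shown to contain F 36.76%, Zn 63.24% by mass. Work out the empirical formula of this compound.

F2Zn

Assume 100 g: 36.76 g F, 63.24 g Zn.
Moles — F: 36.76 / 19.00 = 1.935 mol; Zn: 63.24 / 65.38 = 0.9673 mol
Divide by the smallest (0.9673 mol Zn): F 2.000, Zn 1.000
≈ 2:1 → F2Zn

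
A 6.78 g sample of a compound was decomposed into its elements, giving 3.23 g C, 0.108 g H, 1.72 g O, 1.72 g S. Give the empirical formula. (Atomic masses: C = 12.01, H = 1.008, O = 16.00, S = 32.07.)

C5H2O2S

n(C) = 3.23/12.01 = 0.2689, n(H) = 0.108/1.008 = 0.1071, n(O) = 1.72/16.00 = 0.1075, n(S) = 1.72/32.07 = 0.05363
Divide by the smallest (0.05363 mol S): C 5.015, H 1.998, O 2.004, S 1.000
≈ 5:2:2:1 → C5H2O2S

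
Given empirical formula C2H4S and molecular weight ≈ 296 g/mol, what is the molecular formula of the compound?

C10H20S5

Empirical-formula mass = 60.12 g/mol
n = 296 / 60.12 = 4.92 ≈ 5
Molecular formula = (C2H4S)5 = C10H20S5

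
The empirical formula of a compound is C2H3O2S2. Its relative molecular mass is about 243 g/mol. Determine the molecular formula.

C4H6O4S4

Empirical-formula mass = 123.18 g/mol
n = 243 / 123.18 = 1.97 ≈ 2
Molecular formula = (C2H3O2S2)2 = C4H6O4S4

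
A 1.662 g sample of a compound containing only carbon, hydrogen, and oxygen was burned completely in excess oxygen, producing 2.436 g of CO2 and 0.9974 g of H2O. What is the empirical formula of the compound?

mol C = 2.436 / 44.01 = 0.05535; mass C = 0.05535 × 12.01 = 0.6648 g
mol H = 2 × (0.9974 / 18.02) = 0.1107; mass H = 0.1107 × 1.008 = 0.1116 g
mass O = 1.662 − (0.7764) = 0.8856 g → mol O = 0.05535
Divide by the smallest (0.05535 mol C): C 1.000, H 2.000, O 1.000
→ CH2O

CH2O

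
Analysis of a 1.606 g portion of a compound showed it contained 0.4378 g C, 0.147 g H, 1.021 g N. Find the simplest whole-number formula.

n(C) = 0.4378/12.01 = 0.03645, n(H) = 0.147/1.008 = 0.1458, n(N) = 1.021/14.01 = 0.07288
Divide by the smallest (0.03645 mol C): C 1.000, H 4.001, N 1.999
≈ 1:4:2 → CH4N2

CH4N2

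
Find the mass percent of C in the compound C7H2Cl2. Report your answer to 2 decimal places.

Molar mass = 7(12.01) + 2(1.008) + 2(35.45) = 156.986 g/mol
Mass of C per mole = 7 × 12.01 = 84.070 g
% C = 84.070 / 156.986 × 100 = 53.55%

53.55%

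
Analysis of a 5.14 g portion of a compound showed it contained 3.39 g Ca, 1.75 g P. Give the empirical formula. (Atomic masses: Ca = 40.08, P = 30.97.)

Moles — Ca: 3.39 / 40.08 = 0.08458 mol; P: 1.75 / 30.97 = 0.05651 mol
Smallest is P at 0.05651 mol; normalising gives Ca 1.497, P 1.000
×2: Ca 2.99, P 2.00 → Ca3P2

Ca3P2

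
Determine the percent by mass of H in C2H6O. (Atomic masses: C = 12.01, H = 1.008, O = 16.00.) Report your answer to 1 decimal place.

Molar mass = 2(12.01) + 6(1.008) + 1(16.00) = 46.068 g/mol
Mass of H per mole = 6 × 1.008 = 6.048 g
% H = 6.048 / 46.068 × 100 = 13.1%

13.1%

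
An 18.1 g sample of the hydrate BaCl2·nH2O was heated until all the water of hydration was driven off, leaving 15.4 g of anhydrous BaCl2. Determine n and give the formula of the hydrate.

Mass of water lost = 18.1 − 15.4 = 2.7 g → 2.7 / 18.02 = 0.1498 mol H2O
Molar mass of BaCl2 = 208.23 g/mol → mol BaCl2 = 15.4 / 208.23 = 0.07396
n = 0.1498 / 0.07396 = 2.03 ≈ 2 → BaCl2·2H2O

BaCl2·2H2O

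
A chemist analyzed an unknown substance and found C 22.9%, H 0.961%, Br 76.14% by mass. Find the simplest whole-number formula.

C2HBr

Assume 100 g: 22.9 g C, 0.961 g H, 76.14 g Br.
Moles — C: 22.9 / 12.01 = 1.907 mol; H: 0.961 / 1.008 = 0.9534 mol; Br: 76.14 / 79.90 = 0.9529 mol
Divide by the smallest (0.9529 mol Br): C 2.001, H 1.000, Br 1.000
→ C2HBr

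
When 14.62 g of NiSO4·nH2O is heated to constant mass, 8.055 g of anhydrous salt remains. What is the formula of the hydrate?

Mass of water lost = 14.62 − 8.055 = 6.565 g → 6.565 / 18.02 = 0.3643 mol H2O
Molar mass of NiSO4 = 154.76 g/mol → mol NiSO4 = 8.055 / 154.76 = 0.05205
n = 0.3643 / 0.05205 = 7.00 ≈ 7 → NiSO4·7H2O

NiSO4·7H2O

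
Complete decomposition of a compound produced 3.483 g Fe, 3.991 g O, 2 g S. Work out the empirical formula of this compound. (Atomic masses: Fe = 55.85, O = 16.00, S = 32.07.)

n(Fe) = 3.483/55.85 = 0.06236, n(O) = 3.991/16.00 = 0.2494, n(S) = 2/32.07 = 0.06236
Smallest is Fe at 0.06236 mol; normalising gives Fe 1.000, O 4.000, S 1.000
Ratio ≈ 1:4:1, so the empirical formula is FeO4S

FeO4S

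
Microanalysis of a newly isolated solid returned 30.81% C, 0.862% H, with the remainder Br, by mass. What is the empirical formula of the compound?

Assume 100 g: 30.81 g C, 0.862 g H, 68.328 g Br.
C: 30.81 g ÷ 12.01 g/mol = 2.565 mol
H: 0.862 g ÷ 1.008 g/mol = 0.8552 mol
Br: 68.328 g ÷ 79.90 g/mol = 0.8552 mol
Ratios (÷ 0.8552): C 3.000, H 1.000, Br 1.000
≈ 3:1:1 → C3HBr

C3HBr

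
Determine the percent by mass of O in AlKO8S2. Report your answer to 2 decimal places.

Molar mass = 1(26.98) + 1(39.10) + 8(16.00) + 2(32.07) = 258.220 g/mol
Mass of O per mole = 8 × 16.00 = 128.000 g
% O = 128.000 / 258.220 × 100 = 49.57%

49.57%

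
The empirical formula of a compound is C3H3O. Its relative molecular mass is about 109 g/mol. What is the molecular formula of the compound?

Empirical-formula mass = 55.05 g/mol
n = 109 / 55.05 = 1.98 ≈ 2
Molecular formula = (C3H3O)2 = C6H6O2

C6H6O2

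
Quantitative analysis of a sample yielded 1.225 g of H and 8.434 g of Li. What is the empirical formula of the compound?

H: 1.225 g ÷ 1.008 g/mol = 1.215 mol
Li: 8.434 g ÷ 6.94 g/mol = 1.215 mol
Divide by the smallest (1.215 mol Li): H 1.000, Li 1.000
Ratio ≈ 1:1, so the empirical formula is HLi

HLi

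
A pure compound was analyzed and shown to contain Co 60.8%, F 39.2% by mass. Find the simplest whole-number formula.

Assume 100 g: 60.8 g Co, 39.2 g F.
n(Co) = 60.8/58.93 = 1.032, n(F) = 39.2/19.00 = 2.063
Smallest is Co at 1.032 mol; normalising gives Co 1.000, F 2.000
≈ 1:2 → CoF2

CoF2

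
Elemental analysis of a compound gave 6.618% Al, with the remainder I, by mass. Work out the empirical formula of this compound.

Assume 100 g: 6.618 g Al, 93.382 g I.
Al: 6.618 g ÷ 26.98 g/mol = 0.2453 mol
I: 93.382 g ÷ 126.90 g/mol = 0.7359 mol
Ratios (÷ 0.2453): Al 1.000, I 3.000
≈ 1:3 → AlI3

AlI3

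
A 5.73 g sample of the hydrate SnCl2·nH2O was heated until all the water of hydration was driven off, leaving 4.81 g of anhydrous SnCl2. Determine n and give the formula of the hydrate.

SnCl2·2H2O

Mass of water lost = 5.73 − 4.81 = 0.92 g → 0.92 / 18.02 = 0.05105 mol H2O
Molar mass of SnCl2 = 189.61 g/mol → mol SnCl2 = 4.81 / 189.61 = 0.02537
n = 0.05105 / 0.02537 = 2.01 ≈ 2 → SnCl2·2H2O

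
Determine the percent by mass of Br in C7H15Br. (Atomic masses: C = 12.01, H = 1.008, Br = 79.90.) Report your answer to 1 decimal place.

44.6%

Molar mass = 7(12.01) + 15(1.008) + 1(79.90) = 179.090 g/mol
Mass of Br per mole = 1 × 79.90 = 79.900 g
% Br = 79.900 / 179.090 × 100 = 44.6%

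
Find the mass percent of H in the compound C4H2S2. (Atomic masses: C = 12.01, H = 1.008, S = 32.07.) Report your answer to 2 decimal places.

Molar mass = 4(12.01) + 2(1.008) + 2(32.07) = 114.196 g/mol
Mass of H per mole = 2 × 1.008 = 2.016 g
% H = 2.016 / 114.196 × 100 = 1.77%

1.77%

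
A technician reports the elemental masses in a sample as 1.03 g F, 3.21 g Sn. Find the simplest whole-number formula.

n(F) = 1.03/19.00 = 0.05421, n(Sn) = 3.21/118.71 = 0.02704
Divide by the smallest (0.02704 mol Sn): F 2.005, Sn 1.000
Ratio ≈ 2:1, so the empirical formula is F2Sn

F2Sn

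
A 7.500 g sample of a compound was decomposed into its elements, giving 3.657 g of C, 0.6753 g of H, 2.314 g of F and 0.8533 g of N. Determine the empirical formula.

n(C) = 3.657/12.01 = 0.3045, n(H) = 0.6753/1.008 = 0.6699, n(F) = 2.314/19.00 = 0.1218, n(N) = 0.8533/14.01 = 0.06091
Divide by the smallest (0.06091 mol N): C 4.999, H 10.999, F 2.000, N 1.000
→ C5H11F2N

C5H11F2N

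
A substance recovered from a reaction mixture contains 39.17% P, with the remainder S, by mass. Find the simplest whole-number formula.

P2S3

Assume 100 g: 39.17 g P, 60.83 g S.
Moles — P: 39.17 / 30.97 = 1.265 mol; S: 60.83 / 32.07 = 1.897 mol
Ratios (÷ 1.265): P 1.000, S 1.500
Multiply by 2: P 2.00, S 3.00 → P2S3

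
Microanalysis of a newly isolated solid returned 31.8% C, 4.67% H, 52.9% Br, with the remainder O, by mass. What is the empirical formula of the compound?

Assume 100 g: 31.8 g C, 4.67 g H, 52.9 g Br, 10.63 g O.
Moles — C: 31.8 / 12.01 = 2.648 mol; H: 4.67 / 1.008 = 4.633 mol; Br: 52.9 / 79.90 = 0.6621 mol; O: 10.63 / 16.00 = 0.6644 mol
Divide by the smallest (0.6621 mol Br): C 3.999, H 6.998, Br 1.000, O 1.003
→ C4H7BrO

C4H7BrO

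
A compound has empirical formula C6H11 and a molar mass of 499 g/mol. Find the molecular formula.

C36H66

Empirical-formula mass = 83.15 g/mol
n = 499 / 83.15 = 6.00 ≈ 6
Molecular formula = (C6H11)6 = C36H66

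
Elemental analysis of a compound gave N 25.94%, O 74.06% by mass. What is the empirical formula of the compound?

Assume 100 g: 25.94 g N, 74.06 g O.
N: 25.94 g ÷ 14.01 g/mol = 1.852 mol
O: 74.06 g ÷ 16.00 g/mol = 4.629 mol
Ratios (÷ 1.852): N 1.000, O 2.500
Multiply by 2: N 2.00, O 5.00 → N2O5

N2O5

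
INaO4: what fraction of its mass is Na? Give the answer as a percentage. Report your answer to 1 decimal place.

Molar mass = 1(126.90) + 1(22.99) + 4(16.00) = 213.890 g/mol
Mass of Na per mole = 1 × 22.99 = 22.990 g
% Na = 22.990 / 213.890 × 100 = 10.7%

10.7%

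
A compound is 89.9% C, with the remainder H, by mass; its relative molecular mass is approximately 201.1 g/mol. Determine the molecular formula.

C15H20

Assume 100 g: 89.9 g C, 10.1 g H.
Moles — C: 89.9 / 12.01 = 7.485 mol; H: 10.1 / 1.008 = 10.02 mol
Smallest is C at 7.485 mol; normalising gives C 1.000, H 1.339
Scaling by 3: C 3.00, H 4.02 → C3H4
Empirical-formula mass = 40.06 g/mol
n = 201.1 / 40.06 = 5.02 ≈ 5
Molecular formula = (C3H4)×5 = C15H20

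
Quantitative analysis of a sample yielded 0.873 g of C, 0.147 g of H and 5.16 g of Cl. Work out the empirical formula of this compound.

CH2Cl2

n(C) = 0.873/12.01 = 0.07269, n(H) = 0.147/1.008 = 0.1458, n(Cl) = 5.16/35.45 = 0.1456
Ratios (÷ 0.07269): C 1.000, H 2.006, Cl 2.002
≈ 1:2:2 → CH2Cl2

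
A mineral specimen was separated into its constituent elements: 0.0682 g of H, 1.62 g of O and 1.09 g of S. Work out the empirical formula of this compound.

n(H) = 0.0682/1.008 = 0.06766, n(O) = 1.62/16.00 = 0.1013, n(S) = 1.09/32.07 = 0.03399
Divide by the smallest (0.03399 mol S): H 1.991, O 2.979, S 1.000
≈ 2:3:1 → H2O3S

H2O3S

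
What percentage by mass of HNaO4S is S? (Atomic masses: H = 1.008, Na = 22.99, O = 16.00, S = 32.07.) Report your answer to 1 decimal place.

26.7%

Molar mass = 1(1.008) + 1(22.99) + 4(16.00) + 1(32.07) = 120.068 g/mol
Mass of S per mole = 1 × 32.07 = 32.070 g
% S = 32.070 / 120.068 × 100 = 26.7%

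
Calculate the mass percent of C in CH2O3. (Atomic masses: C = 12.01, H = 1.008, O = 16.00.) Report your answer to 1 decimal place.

Molar mass = 1(12.01) + 2(1.008) + 3(16.00) = 62.026 g/mol
Mass of C per mole = 1 × 12.01 = 12.010 g
% C = 12.010 / 62.026 × 100 = 19.4%

19.4%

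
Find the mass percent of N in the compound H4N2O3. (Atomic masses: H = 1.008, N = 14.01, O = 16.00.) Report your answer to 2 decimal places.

35.00%

Molar mass = 4(1.008) + 2(14.01) + 3(16.00) = 80.052 g/mol
Mass of N per mole = 2 × 14.01 = 28.020 g
% N = 28.020 / 80.052 × 100 = 35.00%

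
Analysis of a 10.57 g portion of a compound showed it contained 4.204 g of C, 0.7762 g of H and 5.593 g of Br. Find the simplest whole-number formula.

C5H11Br

Moles — C: 4.204 / 12.01 = 0.35 mol; H: 0.7762 / 1.008 = 0.77 mol; Br: 5.593 / 79.90 = 0.07 mol
Smallest is Br at 0.07 mol; normalising gives C 5.001, H 11.001, Br 1.000
Ratio ≈ 5:11:1, so the empirical formula is C5H11Br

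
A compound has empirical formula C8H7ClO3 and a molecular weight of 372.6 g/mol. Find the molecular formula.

Empirical-formula mass = 186.59 g/mol
n = 372.6 / 186.59 = 2.00 ≈ 2
Molecular formula = (C8H7ClO3)2 = C16H14Cl2O6

C16H14Cl2O6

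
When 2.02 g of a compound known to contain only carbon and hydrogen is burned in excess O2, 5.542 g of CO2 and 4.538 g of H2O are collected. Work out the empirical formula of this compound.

CH4

mol C = 5.542 / 44.01 = 0.1259; mass C = 0.1259 × 12.01 = 1.512 g
mol H = 2 × (4.538 / 18.02) = 0.5037; mass H = 0.5037 × 1.008 = 0.5077 g
Ratios (÷ 0.1259): C 1.000, H 4.000
≈ 1:4 → CH4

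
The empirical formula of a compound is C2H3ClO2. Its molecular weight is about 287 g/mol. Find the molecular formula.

Empirical-formula mass = 94.49 g/mol
n = 287 / 94.49 = 3.04 ≈ 3
Molecular formula = (C2H3ClO2)3 = C6H9Cl3O6

C6H9Cl3O6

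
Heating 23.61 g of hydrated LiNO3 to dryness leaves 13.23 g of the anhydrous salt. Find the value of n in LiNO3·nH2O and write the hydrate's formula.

LiNO3·3H2O

Mass of water lost = 23.61 − 13.23 = 10.38 g → 10.38 / 18.02 = 0.576 mol H2O
Molar mass of LiNO3 = 68.95 g/mol → mol LiNO3 = 13.23 / 68.95 = 0.1919
n = 0.576 / 0.1919 = 3.00 ≈ 3 → LiNO3·3H2O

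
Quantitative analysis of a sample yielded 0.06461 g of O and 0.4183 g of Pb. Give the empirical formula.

n(O) = 0.06461/16.00 = 0.004038, n(Pb) = 0.4183/207.2 = 0.002019
Divide by the smallest (0.002019 mol Pb): O 2.000, Pb 1.000
→ O2Pb

O2Pb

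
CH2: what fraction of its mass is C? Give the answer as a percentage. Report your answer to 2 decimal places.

85.63%

Molar mass = 1(12.01) + 2(1.008) = 14.026 g/mol
Mass of C per mole = 1 × 12.01 = 12.010 g
% C = 12.010 / 14.026 × 100 = 85.63%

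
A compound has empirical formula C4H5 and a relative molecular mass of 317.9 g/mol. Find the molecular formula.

C24H30

Empirical-formula mass = 53.08 g/mol
n = 317.9 / 53.08 = 5.99 ≈ 6
Molecular formula = (C4H5)6 = C24H30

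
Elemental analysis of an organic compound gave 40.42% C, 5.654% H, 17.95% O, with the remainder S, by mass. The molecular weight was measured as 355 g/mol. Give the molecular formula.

Assume 100 g: 40.42 g C, 5.654 g H, 17.95 g O, 35.976 g S.
Moles — C: 40.42 / 12.01 = 3.366 mol; H: 5.654 / 1.008 = 5.609 mol; O: 17.95 / 16.00 = 1.122 mol; S: 35.976 / 32.07 = 1.122 mol
Ratios (÷ 1.122): C 3.000, H 5.000, O 1.000, S 1.000
→ C3H5OS
Empirical-formula mass = 89.14 g/mol
n = 355 / 89.14 = 3.98 ≈ 4
Molecular formula = (C3H5OS)×4 = C12H20O4S4

C12H20O4S4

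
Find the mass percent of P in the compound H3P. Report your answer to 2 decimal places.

91.10%

Molar mass = 3(1.008) + 1(30.97) = 33.994 g/mol
Mass of P per mole = 1 × 30.97 = 30.970 g
% P = 30.970 / 33.994 × 100 = 91.10%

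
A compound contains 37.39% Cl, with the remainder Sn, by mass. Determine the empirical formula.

Assume 100 g: 37.39 g Cl, 62.61 g Sn.
Moles — Cl: 37.39 / 35.45 = 1.055 mol; Sn: 62.61 / 118.71 = 0.5274 mol
Smallest is Sn at 0.5274 mol; normalising gives Cl 2.000, Sn 1.000
→ Cl2Sn

Cl2Sn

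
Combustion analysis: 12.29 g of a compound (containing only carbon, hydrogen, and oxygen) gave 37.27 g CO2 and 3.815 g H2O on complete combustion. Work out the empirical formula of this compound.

mol C = 37.27 / 44.01 = 0.8469; mass C = 0.8469 × 12.01 = 10.17 g
mol H = 2 × (3.815 / 18.02) = 0.4234; mass H = 0.4234 × 1.008 = 0.4268 g
mass O = 12.29 − (10.60) = 1.692 g → mol O = 0.1058
Ratios (÷ 0.1058): C 8.006, H 4.003, O 1.000
→ C8H4O

C8H4O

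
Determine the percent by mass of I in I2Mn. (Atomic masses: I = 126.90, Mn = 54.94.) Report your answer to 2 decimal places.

Molar mass = 2(126.90) + 1(54.94) = 308.740 g/mol
Mass of I per mole = 2 × 126.90 = 253.800 g
% I = 253.800 / 308.740 × 100 = 82.21%

82.21%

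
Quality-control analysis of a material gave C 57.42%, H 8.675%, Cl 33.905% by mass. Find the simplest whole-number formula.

Assume 100 g: 57.42 g C, 8.675 g H, 33.905 g Cl.
Moles — C: 57.42 / 12.01 = 4.781 mol; H: 8.675 / 1.008 = 8.606 mol; Cl: 33.905 / 35.45 = 0.9564 mol
Smallest is Cl at 0.9564 mol; normalising gives C 4.999, H 8.998, Cl 1.000
→ C5H9Cl

C5H9Cl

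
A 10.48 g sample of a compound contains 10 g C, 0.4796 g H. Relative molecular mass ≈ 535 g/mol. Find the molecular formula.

C42H24

C: 10 g ÷ 12.01 g/mol = 0.8326 mol
H: 0.4796 g ÷ 1.008 g/mol = 0.4758 mol
Ratios (÷ 0.4758): C 1.750, H 1.000
×4: C 7.00, H 4.00 → C7H4
Empirical-formula mass = 88.10 g/mol
n = 535 / 88.10 = 6.07 ≈ 6
Molecular formula = (C7H4)×6 = C42H24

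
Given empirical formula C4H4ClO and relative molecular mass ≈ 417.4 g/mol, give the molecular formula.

Empirical-formula mass = 103.52 g/mol
n = 417.4 / 103.52 = 4.03 ≈ 4
Molecular formula = (C4H4ClO)4 = C16H16Cl4O4

C16H16Cl4O4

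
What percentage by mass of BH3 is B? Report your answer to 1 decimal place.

78.1%

Molar mass = 1(10.81) + 3(1.008) = 13.834 g/mol
Mass of B per mole = 1 × 10.81 = 10.810 g
% B = 10.810 / 13.834 × 100 = 78.1%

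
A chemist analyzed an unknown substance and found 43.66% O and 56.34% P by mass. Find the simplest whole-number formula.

Assume 100 g: 43.66 g O, 56.34 g P.
n(O) = 43.66/16.00 = 2.729, n(P) = 56.34/30.97 = 1.819
Smallest is P at 1.819 mol; normalising gives O 1.500, P 1.000
Scaling by 2: O 3.00, P 2.00 → O3P2

O3P2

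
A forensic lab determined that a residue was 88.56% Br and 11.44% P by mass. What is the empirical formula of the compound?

Br3P

Assume 100 g: 88.56 g Br, 11.44 g P.
Br: 88.56 g ÷ 79.90 g/mol = 1.108 mol
P: 11.44 g ÷ 30.97 g/mol = 0.3694 mol
Ratios (÷ 0.3694): Br 3.001, P 1.000
Ratio ≈ 3:1, so the empirical formula is Br3P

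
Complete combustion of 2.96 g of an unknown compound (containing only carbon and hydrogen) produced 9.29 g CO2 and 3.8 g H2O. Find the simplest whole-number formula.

mol C = 9.29 / 44.01 = 0.2111; mass C = 0.2111 × 12.01 = 2.535 g
mol H = 2 × (3.8 / 18.02) = 0.4218; mass H = 0.4218 × 1.008 = 0.4251 g
Divide by the smallest (0.2111 mol C): C 1.000, H 1.998
≈ 1:2 → CH2

CH2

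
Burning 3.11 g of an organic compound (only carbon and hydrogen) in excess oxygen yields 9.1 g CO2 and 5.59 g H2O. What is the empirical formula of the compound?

mol C = 9.1 / 44.01 = 0.2068; mass C = 0.2068 × 12.01 = 2.483 g
mol H = 2 × (5.59 / 18.02) = 0.6204; mass H = 0.6204 × 1.008 = 0.6254 g
Ratios (÷ 0.2068): C 1.000, H 3.001
≈ 1:3 → CH3

CH3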